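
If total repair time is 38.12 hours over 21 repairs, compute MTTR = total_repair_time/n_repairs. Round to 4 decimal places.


total_repair_time = 38.12
n_repairs = 21
MTTR = 38.12 / 21
MTTR = 1.8152

1.8152


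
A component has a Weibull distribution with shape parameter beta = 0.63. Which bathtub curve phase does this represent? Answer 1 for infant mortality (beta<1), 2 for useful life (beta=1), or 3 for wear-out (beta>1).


beta = 0.63
Compare beta to 1:
beta < 1 => infant mortality (phase 1)
beta = 1 => useful life (phase 2)
beta > 1 => wear-out (phase 3)
Since beta = 0.63, this is infant mortality (decreasing failure rate)
Phase = 1

1


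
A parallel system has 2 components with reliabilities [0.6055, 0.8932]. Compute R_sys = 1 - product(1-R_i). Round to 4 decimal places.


Components: [0.6055, 0.8932]
(1 - 0.6055) = 0.3945, running product = 0.3945
(1 - 0.8932) = 0.1068, running product = 0.0421
Product of (1-R_i) = 0.0421
R_sys = 1 - 0.0421 = 0.9579

0.9579


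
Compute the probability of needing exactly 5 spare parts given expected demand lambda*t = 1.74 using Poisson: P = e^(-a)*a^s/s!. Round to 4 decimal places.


a = 1.74, s = 5
e^(-a) = e^(-1.74) = 0.1755
a^s = 1.74^5 = 15.9495
s! = 120
P = 0.1755 * 15.9495 / 120
P = 0.0233

0.0233


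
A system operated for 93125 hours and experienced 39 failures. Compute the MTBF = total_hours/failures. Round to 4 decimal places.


total_hours = 93125
failures = 39
MTBF = 93125 / 39
MTBF = 2387.8205

2387.8205


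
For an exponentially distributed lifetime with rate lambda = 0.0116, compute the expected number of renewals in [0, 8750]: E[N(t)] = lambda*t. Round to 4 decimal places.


lambda = 0.0116
t = 8750
E[N(t)] = lambda * t
E[N(t)] = 0.0116 * 8750
E[N(t)] = 101.5

101.5


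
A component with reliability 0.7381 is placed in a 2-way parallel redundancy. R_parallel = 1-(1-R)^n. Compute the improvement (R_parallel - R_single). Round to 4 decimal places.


R_single = 0.7381, n = 2
1 - R_single = 0.2619
(1 - R_single)^n = 0.2619^2 = 0.0686
R_parallel = 1 - 0.0686 = 0.9314
Improvement = 0.9314 - 0.7381
Improvement = 0.1933

0.1933


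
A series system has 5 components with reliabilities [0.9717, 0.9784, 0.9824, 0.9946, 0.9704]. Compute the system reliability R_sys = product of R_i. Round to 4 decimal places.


Components: [0.9717, 0.9784, 0.9824, 0.9946, 0.9704]
After component 1 (R=0.9717): product = 0.9717
After component 2 (R=0.9784): product = 0.9507
After component 3 (R=0.9824): product = 0.934
After component 4 (R=0.9946): product = 0.9289
After component 5 (R=0.9704): product = 0.9014
R_sys = 0.9014

0.9014


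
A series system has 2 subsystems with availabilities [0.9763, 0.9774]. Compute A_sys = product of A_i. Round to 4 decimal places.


Subsystems: [0.9763, 0.9774]
After subsystem 1 (A=0.9763): product = 0.9763
After subsystem 2 (A=0.9774): product = 0.9542
A_sys = 0.9542

0.9542


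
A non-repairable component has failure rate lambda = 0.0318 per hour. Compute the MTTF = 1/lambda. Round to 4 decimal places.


lambda = 0.0318
MTTF = 1 / 0.0318
MTTF = 31.4465

31.4465


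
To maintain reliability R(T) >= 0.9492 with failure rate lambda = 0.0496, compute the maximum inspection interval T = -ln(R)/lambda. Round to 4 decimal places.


R_target = 0.9492
lambda = 0.0496
-ln(0.9492) = 0.0521
T = 0.0521 / 0.0496
T = 1.0511

1.0511


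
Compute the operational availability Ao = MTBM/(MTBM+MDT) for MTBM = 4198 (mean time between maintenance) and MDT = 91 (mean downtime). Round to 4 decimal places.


MTBM = 4198
MDT = 91
MTBM + MDT = 4289
Ao = 4198 / 4289
Ao = 0.9788

0.9788


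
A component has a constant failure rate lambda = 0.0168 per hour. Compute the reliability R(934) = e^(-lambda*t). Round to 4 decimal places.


lambda = 0.0168
t = 934
lambda * t = 15.6912
R(t) = e^(-15.6912)
R(t) = 0.0

0.0


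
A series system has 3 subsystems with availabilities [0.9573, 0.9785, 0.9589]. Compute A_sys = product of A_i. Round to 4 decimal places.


Subsystems: [0.9573, 0.9785, 0.9589]
After subsystem 1 (A=0.9573): product = 0.9573
After subsystem 2 (A=0.9785): product = 0.9367
After subsystem 3 (A=0.9589): product = 0.8982
A_sys = 0.8982

0.8982


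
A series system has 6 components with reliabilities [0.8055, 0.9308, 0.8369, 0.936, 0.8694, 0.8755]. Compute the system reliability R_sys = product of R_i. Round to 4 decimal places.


Components: [0.8055, 0.9308, 0.8369, 0.936, 0.8694, 0.8755]
After component 1 (R=0.8055): product = 0.8055
After component 2 (R=0.9308): product = 0.7498
After component 3 (R=0.8369): product = 0.6275
After component 4 (R=0.936): product = 0.5873
After component 5 (R=0.8694): product = 0.5106
After component 6 (R=0.8755): product = 0.447
R_sys = 0.447

0.447


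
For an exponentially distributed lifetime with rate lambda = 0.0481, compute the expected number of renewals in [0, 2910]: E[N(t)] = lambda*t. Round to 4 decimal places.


lambda = 0.0481
t = 2910
E[N(t)] = lambda * t
E[N(t)] = 0.0481 * 2910
E[N(t)] = 139.971

139.971


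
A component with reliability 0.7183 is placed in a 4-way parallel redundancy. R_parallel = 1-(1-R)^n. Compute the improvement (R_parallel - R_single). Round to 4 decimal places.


R_single = 0.7183, n = 4
1 - R_single = 0.2817
(1 - R_single)^n = 0.2817^4 = 0.0063
R_parallel = 1 - 0.0063 = 0.9937
Improvement = 0.9937 - 0.7183
Improvement = 0.2754

0.2754


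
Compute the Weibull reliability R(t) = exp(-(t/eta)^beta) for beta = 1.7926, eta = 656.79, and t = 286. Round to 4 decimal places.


beta = 1.7926, eta = 656.79, t = 286
t/eta = 286 / 656.79 = 0.4355
(t/eta)^beta = 0.4355^1.7926 = 0.2253
R(t) = exp(-0.2253)
R(t) = 0.7983

0.7983


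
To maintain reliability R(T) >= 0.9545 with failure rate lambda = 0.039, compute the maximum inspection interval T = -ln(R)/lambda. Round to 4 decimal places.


R_target = 0.9545
lambda = 0.039
-ln(0.9545) = 0.0466
T = 0.0466 / 0.039
T = 1.194

1.194


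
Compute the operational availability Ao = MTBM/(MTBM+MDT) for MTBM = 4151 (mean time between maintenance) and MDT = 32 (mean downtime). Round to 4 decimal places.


MTBM = 4151
MDT = 32
MTBM + MDT = 4183
Ao = 4151 / 4183
Ao = 0.9923

0.9923


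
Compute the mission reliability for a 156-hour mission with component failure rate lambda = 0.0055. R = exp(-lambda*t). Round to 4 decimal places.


lambda = 0.0055
mission_time = 156
lambda * t = 0.0055 * 156 = 0.858
R = exp(-0.858)
R = 0.424

0.424


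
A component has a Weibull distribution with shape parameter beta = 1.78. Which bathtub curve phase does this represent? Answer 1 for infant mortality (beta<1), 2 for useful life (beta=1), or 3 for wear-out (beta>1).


beta = 1.78
Compare beta to 1:
beta < 1 => infant mortality (phase 1)
beta = 1 => useful life (phase 2)
beta > 1 => wear-out (phase 3)
Since beta = 1.78, this is wear-out (increasing failure rate)
Phase = 3

3


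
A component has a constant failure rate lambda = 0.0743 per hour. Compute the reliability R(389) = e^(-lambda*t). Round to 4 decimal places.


lambda = 0.0743
t = 389
lambda * t = 28.9027
R(t) = e^(-28.9027)
R(t) = 0.0

0.0


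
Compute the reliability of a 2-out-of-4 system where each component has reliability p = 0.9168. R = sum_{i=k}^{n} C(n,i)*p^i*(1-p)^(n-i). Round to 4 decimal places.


k = 2, n = 4, p = 0.9168
i=2: C(4,2)=6 * 0.9168^2 * 0.0832^2 = 0.0349
i=3: C(4,3)=4 * 0.9168^3 * 0.0832^1 = 0.2565
i=4: C(4,4)=1 * 0.9168^4 * 0.0832^0 = 0.7065
R = sum of terms = 0.9978

0.9978


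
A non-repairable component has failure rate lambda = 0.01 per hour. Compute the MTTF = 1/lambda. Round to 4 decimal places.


lambda = 0.01
MTTF = 1 / 0.01
MTTF = 100.0

100.0


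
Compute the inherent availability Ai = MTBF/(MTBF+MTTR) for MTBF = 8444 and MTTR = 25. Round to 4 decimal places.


MTBF = 8444
MTTR = 25
MTBF + MTTR = 8469
Ai = 8444 / 8469
Ai = 0.997

0.997


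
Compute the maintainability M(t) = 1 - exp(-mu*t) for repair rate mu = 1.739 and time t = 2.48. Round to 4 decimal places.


mu = 1.739, t = 2.48
mu * t = 1.739 * 2.48 = 4.3127
exp(-4.3127) = 0.0134
M(t) = 1 - 0.0134
M(t) = 0.9866

0.9866


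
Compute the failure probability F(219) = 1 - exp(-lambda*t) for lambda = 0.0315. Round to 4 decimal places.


lambda = 0.0315, t = 219
lambda * t = 6.8985
exp(-6.8985) = 0.001
F(t) = 1 - 0.001
F(t) = 0.999

0.999


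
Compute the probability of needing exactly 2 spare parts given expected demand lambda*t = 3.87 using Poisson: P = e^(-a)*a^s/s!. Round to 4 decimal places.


a = 3.87, s = 2
e^(-a) = e^(-3.87) = 0.0209
a^s = 3.87^2 = 14.9769
s! = 2
P = 0.0209 * 14.9769 / 2
P = 0.1562

0.1562


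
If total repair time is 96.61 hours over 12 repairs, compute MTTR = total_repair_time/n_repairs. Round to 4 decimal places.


total_repair_time = 96.61
n_repairs = 12
MTTR = 96.61 / 12
MTTR = 8.0508

8.0508


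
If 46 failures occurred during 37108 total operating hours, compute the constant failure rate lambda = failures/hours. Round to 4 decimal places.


failures = 46
total_hours = 37108
lambda = 46 / 37108
lambda = 0.0012

0.0012


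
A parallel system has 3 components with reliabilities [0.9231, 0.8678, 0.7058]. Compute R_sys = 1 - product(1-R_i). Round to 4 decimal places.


Components: [0.9231, 0.8678, 0.7058]
(1 - 0.9231) = 0.0769, running product = 0.0769
(1 - 0.8678) = 0.1322, running product = 0.0102
(1 - 0.7058) = 0.2942, running product = 0.003
Product of (1-R_i) = 0.003
R_sys = 1 - 0.003 = 0.997

0.997


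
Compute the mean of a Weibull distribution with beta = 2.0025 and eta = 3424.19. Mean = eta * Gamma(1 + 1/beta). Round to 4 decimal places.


beta = 2.0025, eta = 3424.19
1/beta = 0.4994
1 + 1/beta = 1.4994
Gamma(1.4994) = 0.8862
Mean = 3424.19 * 0.8862
Mean = 3034.5408

3034.5408


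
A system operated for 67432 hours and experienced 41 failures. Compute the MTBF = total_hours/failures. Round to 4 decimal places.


total_hours = 67432
failures = 41
MTBF = 67432 / 41
MTBF = 1644.6829

1644.6829


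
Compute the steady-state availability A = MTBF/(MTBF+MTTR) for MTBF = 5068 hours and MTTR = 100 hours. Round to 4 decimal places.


MTBF = 5068
MTTR = 100
MTBF + MTTR = 5168
A = 5068 / 5168
A = 0.9807

0.9807


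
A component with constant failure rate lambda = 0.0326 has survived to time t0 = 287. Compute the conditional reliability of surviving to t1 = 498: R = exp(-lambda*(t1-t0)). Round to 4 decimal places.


lambda = 0.0326
t0 = 287, t1 = 498
t1 - t0 = 211
lambda * (t1-t0) = 0.0326 * 211 = 6.8786
R = exp(-6.8786)
R = 0.001

0.001


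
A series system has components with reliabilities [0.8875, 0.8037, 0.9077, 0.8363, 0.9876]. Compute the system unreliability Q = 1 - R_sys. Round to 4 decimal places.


Components: [0.8875, 0.8037, 0.9077, 0.8363, 0.9876]
After component 1: product = 0.8875
After component 2: product = 0.7133
After component 3: product = 0.6474
After component 4: product = 0.5415
After component 5: product = 0.5347
R_sys = 0.5347
Q = 1 - 0.5347 = 0.4653

0.4653


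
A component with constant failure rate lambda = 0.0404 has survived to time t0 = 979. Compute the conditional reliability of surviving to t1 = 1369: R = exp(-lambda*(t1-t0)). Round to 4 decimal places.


lambda = 0.0404
t0 = 979, t1 = 1369
t1 - t0 = 390
lambda * (t1-t0) = 0.0404 * 390 = 15.756
R = exp(-15.756)
R = 0.0

0.0


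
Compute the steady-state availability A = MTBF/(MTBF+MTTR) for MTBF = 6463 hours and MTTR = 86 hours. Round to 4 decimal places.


MTBF = 6463
MTTR = 86
MTBF + MTTR = 6549
A = 6463 / 6549
A = 0.9869

0.9869


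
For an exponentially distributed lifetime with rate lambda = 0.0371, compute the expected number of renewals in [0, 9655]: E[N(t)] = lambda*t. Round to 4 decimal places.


lambda = 0.0371
t = 9655
E[N(t)] = lambda * t
E[N(t)] = 0.0371 * 9655
E[N(t)] = 358.2005

358.2005


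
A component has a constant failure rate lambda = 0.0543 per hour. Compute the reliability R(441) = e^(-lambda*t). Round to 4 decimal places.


lambda = 0.0543
t = 441
lambda * t = 23.9463
R(t) = e^(-23.9463)
R(t) = 0.0

0.0


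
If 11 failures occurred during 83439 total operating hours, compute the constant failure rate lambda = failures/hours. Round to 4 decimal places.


failures = 11
total_hours = 83439
lambda = 11 / 83439
lambda = 0.0001

0.0001


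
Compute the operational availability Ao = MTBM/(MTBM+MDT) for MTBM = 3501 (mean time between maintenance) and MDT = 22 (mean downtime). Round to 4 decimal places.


MTBM = 3501
MDT = 22
MTBM + MDT = 3523
Ao = 3501 / 3523
Ao = 0.9938

0.9938


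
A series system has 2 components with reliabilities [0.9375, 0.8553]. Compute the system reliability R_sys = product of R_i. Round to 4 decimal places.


Components: [0.9375, 0.8553]
After component 1 (R=0.9375): product = 0.9375
After component 2 (R=0.8553): product = 0.8018
R_sys = 0.8018

0.8018


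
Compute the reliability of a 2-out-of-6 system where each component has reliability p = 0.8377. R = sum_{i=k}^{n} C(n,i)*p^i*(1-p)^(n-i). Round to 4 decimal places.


k = 2, n = 6, p = 0.8377
i=2: C(6,2)=15 * 0.8377^2 * 0.1623^4 = 0.0073
i=3: C(6,3)=20 * 0.8377^3 * 0.1623^3 = 0.0503
i=4: C(6,4)=15 * 0.8377^4 * 0.1623^2 = 0.1946
i=5: C(6,5)=6 * 0.8377^5 * 0.1623^1 = 0.4017
i=6: C(6,6)=1 * 0.8377^6 * 0.1623^0 = 0.3456
R = sum of terms = 0.9994

0.9994


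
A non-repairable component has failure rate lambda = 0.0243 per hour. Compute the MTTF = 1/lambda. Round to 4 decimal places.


lambda = 0.0243
MTTF = 1 / 0.0243
MTTF = 41.1523

41.1523


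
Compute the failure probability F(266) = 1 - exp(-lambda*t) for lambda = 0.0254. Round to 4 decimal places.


lambda = 0.0254, t = 266
lambda * t = 6.7564
exp(-6.7564) = 0.0012
F(t) = 1 - 0.0012
F(t) = 0.9988

0.9988


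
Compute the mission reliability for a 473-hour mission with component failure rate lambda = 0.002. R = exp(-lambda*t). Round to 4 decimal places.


lambda = 0.002
mission_time = 473
lambda * t = 0.002 * 473 = 0.946
R = exp(-0.946)
R = 0.3883

0.3883


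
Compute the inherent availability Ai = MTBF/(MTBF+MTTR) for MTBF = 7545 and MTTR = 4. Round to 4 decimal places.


MTBF = 7545
MTTR = 4
MTBF + MTTR = 7549
Ai = 7545 / 7549
Ai = 0.9995

0.9995


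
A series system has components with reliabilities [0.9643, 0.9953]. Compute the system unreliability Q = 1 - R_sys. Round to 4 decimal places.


Components: [0.9643, 0.9953]
After component 1: product = 0.9643
After component 2: product = 0.9598
R_sys = 0.9598
Q = 1 - 0.9598 = 0.0402

0.0402


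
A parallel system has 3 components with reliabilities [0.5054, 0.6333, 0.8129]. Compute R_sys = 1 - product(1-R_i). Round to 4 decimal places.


Components: [0.5054, 0.6333, 0.8129]
(1 - 0.5054) = 0.4946, running product = 0.4946
(1 - 0.6333) = 0.3667, running product = 0.1814
(1 - 0.8129) = 0.1871, running product = 0.0339
Product of (1-R_i) = 0.0339
R_sys = 1 - 0.0339 = 0.9661

0.9661


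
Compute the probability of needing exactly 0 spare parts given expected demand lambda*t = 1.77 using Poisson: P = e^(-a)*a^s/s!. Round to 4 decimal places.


a = 1.77, s = 0
e^(-a) = e^(-1.77) = 0.1703
a^s = 1.77^0 = 1.0
s! = 1
P = 0.1703 * 1.0 / 1
P = 0.1703

0.1703


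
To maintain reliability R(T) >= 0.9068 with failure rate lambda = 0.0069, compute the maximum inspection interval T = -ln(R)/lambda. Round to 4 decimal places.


R_target = 0.9068
lambda = 0.0069
-ln(0.9068) = 0.0978
T = 0.0978 / 0.0069
T = 14.1787

14.1787


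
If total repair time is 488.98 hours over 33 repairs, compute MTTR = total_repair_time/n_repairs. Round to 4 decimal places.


total_repair_time = 488.98
n_repairs = 33
MTTR = 488.98 / 33
MTTR = 14.8176

14.8176


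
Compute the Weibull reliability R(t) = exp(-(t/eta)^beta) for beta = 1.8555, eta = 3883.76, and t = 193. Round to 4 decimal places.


beta = 1.8555, eta = 3883.76, t = 193
t/eta = 193 / 3883.76 = 0.0497
(t/eta)^beta = 0.0497^1.8555 = 0.0038
R(t) = exp(-0.0038)
R(t) = 0.9962

0.9962


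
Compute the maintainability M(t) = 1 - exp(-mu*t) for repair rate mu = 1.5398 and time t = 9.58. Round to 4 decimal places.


mu = 1.5398, t = 9.58
mu * t = 1.5398 * 9.58 = 14.7513
exp(-14.7513) = 0.0
M(t) = 1 - 0.0
M(t) = 1.0

1.0


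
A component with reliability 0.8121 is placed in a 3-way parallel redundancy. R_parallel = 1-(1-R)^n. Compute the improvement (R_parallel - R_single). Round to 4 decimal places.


R_single = 0.8121, n = 3
1 - R_single = 0.1879
(1 - R_single)^n = 0.1879^3 = 0.0066
R_parallel = 1 - 0.0066 = 0.9934
Improvement = 0.9934 - 0.8121
Improvement = 0.1813

0.1813


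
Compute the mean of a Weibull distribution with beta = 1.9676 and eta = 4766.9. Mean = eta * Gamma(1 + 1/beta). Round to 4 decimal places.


beta = 1.9676, eta = 4766.9
1/beta = 0.5082
1 + 1/beta = 1.5082
Gamma(1.5082) = 0.8865
Mean = 4766.9 * 0.8865
Mean = 4225.9581

4225.9581


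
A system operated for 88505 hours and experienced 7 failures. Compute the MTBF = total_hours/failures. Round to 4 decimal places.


total_hours = 88505
failures = 7
MTBF = 88505 / 7
MTBF = 12643.5714

12643.5714


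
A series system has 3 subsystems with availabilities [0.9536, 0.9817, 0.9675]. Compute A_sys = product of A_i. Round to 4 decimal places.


Subsystems: [0.9536, 0.9817, 0.9675]
After subsystem 1 (A=0.9536): product = 0.9536
After subsystem 2 (A=0.9817): product = 0.9361
After subsystem 3 (A=0.9675): product = 0.9057
A_sys = 0.9057

0.9057


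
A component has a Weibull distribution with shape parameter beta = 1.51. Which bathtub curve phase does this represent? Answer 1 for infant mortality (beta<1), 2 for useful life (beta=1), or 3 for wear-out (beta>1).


beta = 1.51
Compare beta to 1:
beta < 1 => infant mortality (phase 1)
beta = 1 => useful life (phase 2)
beta > 1 => wear-out (phase 3)
Since beta = 1.51, this is wear-out (increasing failure rate)
Phase = 3

3


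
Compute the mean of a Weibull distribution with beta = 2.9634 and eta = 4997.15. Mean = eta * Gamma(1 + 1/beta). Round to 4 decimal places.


beta = 2.9634, eta = 4997.15
1/beta = 0.3375
1 + 1/beta = 1.3375
Gamma(1.3375) = 0.8925
Mean = 4997.15 * 0.8925
Mean = 4459.969

4459.969


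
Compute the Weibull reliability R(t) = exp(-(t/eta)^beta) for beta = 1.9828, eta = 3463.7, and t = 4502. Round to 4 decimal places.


beta = 1.9828, eta = 3463.7, t = 4502
t/eta = 4502 / 3463.7 = 1.2998
(t/eta)^beta = 1.2998^1.9828 = 1.6818
R(t) = exp(-1.6818)
R(t) = 0.186

0.186


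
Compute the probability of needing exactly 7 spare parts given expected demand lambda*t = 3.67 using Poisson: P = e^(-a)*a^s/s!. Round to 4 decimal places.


a = 3.67, s = 7
e^(-a) = e^(-3.67) = 0.0255
a^s = 3.67^7 = 8967.3155
s! = 5040
P = 0.0255 * 8967.3155 / 5040
P = 0.0453

0.0453


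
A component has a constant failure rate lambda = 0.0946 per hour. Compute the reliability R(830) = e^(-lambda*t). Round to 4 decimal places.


lambda = 0.0946
t = 830
lambda * t = 78.518
R(t) = e^(-78.518)
R(t) = 0.0

0.0


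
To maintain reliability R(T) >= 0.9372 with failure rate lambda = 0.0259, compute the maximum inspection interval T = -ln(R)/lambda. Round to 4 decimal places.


R_target = 0.9372
lambda = 0.0259
-ln(0.9372) = 0.0649
T = 0.0649 / 0.0259
T = 2.5042

2.5042


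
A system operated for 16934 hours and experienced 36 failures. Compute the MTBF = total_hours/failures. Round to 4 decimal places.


total_hours = 16934
failures = 36
MTBF = 16934 / 36
MTBF = 470.3889

470.3889


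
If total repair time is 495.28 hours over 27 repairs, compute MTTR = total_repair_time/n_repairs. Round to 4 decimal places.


total_repair_time = 495.28
n_repairs = 27
MTTR = 495.28 / 27
MTTR = 18.3437

18.3437


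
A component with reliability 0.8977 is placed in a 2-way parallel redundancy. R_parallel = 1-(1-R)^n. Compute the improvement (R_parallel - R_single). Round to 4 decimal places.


R_single = 0.8977, n = 2
1 - R_single = 0.1023
(1 - R_single)^n = 0.1023^2 = 0.0105
R_parallel = 1 - 0.0105 = 0.9895
Improvement = 0.9895 - 0.8977
Improvement = 0.0918

0.0918


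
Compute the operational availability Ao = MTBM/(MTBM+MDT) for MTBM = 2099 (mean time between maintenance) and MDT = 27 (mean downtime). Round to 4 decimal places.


MTBM = 2099
MDT = 27
MTBM + MDT = 2126
Ao = 2099 / 2126
Ao = 0.9873

0.9873


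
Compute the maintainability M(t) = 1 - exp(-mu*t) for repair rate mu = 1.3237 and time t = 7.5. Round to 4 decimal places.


mu = 1.3237, t = 7.5
mu * t = 1.3237 * 7.5 = 9.9278
exp(-9.9278) = 0.0
M(t) = 1 - 0.0
M(t) = 1.0

1.0


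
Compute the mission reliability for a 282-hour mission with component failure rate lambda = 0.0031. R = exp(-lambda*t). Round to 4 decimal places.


lambda = 0.0031
mission_time = 282
lambda * t = 0.0031 * 282 = 0.8742
R = exp(-0.8742)
R = 0.4172

0.4172


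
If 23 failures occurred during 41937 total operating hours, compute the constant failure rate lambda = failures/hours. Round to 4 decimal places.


failures = 23
total_hours = 41937
lambda = 23 / 41937
lambda = 0.0005

0.0005


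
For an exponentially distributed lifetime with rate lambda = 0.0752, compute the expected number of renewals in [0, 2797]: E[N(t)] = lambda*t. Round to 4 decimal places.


lambda = 0.0752
t = 2797
E[N(t)] = lambda * t
E[N(t)] = 0.0752 * 2797
E[N(t)] = 210.3344

210.3344


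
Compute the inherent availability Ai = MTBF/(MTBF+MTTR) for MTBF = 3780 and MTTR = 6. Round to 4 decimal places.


MTBF = 3780
MTTR = 6
MTBF + MTTR = 3786
Ai = 3780 / 3786
Ai = 0.9984

0.9984


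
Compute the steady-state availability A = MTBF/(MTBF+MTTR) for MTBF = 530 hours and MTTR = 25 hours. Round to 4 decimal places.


MTBF = 530
MTTR = 25
MTBF + MTTR = 555
A = 530 / 555
A = 0.955

0.955


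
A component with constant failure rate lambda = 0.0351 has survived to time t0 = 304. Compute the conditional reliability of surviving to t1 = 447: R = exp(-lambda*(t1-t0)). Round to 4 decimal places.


lambda = 0.0351
t0 = 304, t1 = 447
t1 - t0 = 143
lambda * (t1-t0) = 0.0351 * 143 = 5.0193
R = exp(-5.0193)
R = 0.0066

0.0066


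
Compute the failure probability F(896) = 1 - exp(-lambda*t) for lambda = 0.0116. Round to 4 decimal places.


lambda = 0.0116, t = 896
lambda * t = 10.3936
exp(-10.3936) = 0.0
F(t) = 1 - 0.0
F(t) = 1.0

1.0


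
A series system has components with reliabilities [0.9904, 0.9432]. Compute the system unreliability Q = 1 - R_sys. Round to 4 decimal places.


Components: [0.9904, 0.9432]
After component 1: product = 0.9904
After component 2: product = 0.9341
R_sys = 0.9341
Q = 1 - 0.9341 = 0.0659

0.0659


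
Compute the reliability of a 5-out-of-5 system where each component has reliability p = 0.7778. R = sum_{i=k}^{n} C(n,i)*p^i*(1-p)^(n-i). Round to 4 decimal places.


k = 5, n = 5, p = 0.7778
i=5: C(5,5)=1 * 0.7778^5 * 0.2222^0 = 0.2847
R = sum of terms = 0.2847

0.2847


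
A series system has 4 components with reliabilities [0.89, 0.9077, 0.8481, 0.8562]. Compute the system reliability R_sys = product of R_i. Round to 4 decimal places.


Components: [0.89, 0.9077, 0.8481, 0.8562]
After component 1 (R=0.89): product = 0.89
After component 2 (R=0.9077): product = 0.8079
After component 3 (R=0.8481): product = 0.6851
After component 4 (R=0.8562): product = 0.5866
R_sys = 0.5866

0.5866


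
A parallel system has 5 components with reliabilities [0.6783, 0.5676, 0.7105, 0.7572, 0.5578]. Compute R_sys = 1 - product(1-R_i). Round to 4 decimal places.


Components: [0.6783, 0.5676, 0.7105, 0.7572, 0.5578]
(1 - 0.6783) = 0.3217, running product = 0.3217
(1 - 0.5676) = 0.4324, running product = 0.1391
(1 - 0.7105) = 0.2895, running product = 0.0403
(1 - 0.7572) = 0.2428, running product = 0.0098
(1 - 0.5578) = 0.4422, running product = 0.0043
Product of (1-R_i) = 0.0043
R_sys = 1 - 0.0043 = 0.9957

0.9957


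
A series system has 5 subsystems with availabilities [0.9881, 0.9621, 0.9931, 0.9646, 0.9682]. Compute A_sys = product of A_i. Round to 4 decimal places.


Subsystems: [0.9881, 0.9621, 0.9931, 0.9646, 0.9682]
After subsystem 1 (A=0.9881): product = 0.9881
After subsystem 2 (A=0.9621): product = 0.9507
After subsystem 3 (A=0.9931): product = 0.9441
After subsystem 4 (A=0.9646): product = 0.9107
After subsystem 5 (A=0.9682): product = 0.8817
A_sys = 0.8817

0.8817


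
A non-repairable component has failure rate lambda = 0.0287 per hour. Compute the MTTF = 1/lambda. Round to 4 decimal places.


lambda = 0.0287
MTTF = 1 / 0.0287
MTTF = 34.8432

34.8432


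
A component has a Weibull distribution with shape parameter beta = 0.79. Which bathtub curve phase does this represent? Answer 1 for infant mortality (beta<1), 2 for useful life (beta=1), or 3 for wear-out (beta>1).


beta = 0.79
Compare beta to 1:
beta < 1 => infant mortality (phase 1)
beta = 1 => useful life (phase 2)
beta > 1 => wear-out (phase 3)
Since beta = 0.79, this is infant mortality (decreasing failure rate)
Phase = 1

1


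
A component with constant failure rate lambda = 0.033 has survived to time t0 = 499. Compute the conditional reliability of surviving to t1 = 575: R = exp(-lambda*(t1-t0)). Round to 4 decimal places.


lambda = 0.033
t0 = 499, t1 = 575
t1 - t0 = 76
lambda * (t1-t0) = 0.033 * 76 = 2.508
R = exp(-2.508)
R = 0.0814

0.0814


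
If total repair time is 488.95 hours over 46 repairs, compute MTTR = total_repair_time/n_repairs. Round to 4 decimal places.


total_repair_time = 488.95
n_repairs = 46
MTTR = 488.95 / 46
MTTR = 10.6293

10.6293


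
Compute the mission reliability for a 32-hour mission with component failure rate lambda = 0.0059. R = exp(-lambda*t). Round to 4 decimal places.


lambda = 0.0059
mission_time = 32
lambda * t = 0.0059 * 32 = 0.1888
R = exp(-0.1888)
R = 0.828

0.828


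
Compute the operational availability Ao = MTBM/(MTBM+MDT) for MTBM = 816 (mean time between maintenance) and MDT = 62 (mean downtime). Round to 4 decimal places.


MTBM = 816
MDT = 62
MTBM + MDT = 878
Ao = 816 / 878
Ao = 0.9294

0.9294


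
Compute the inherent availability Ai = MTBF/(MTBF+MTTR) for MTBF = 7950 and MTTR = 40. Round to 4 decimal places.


MTBF = 7950
MTTR = 40
MTBF + MTTR = 7990
Ai = 7950 / 7990
Ai = 0.995

0.995


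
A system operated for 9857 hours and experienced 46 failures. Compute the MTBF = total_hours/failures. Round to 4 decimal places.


total_hours = 9857
failures = 46
MTBF = 9857 / 46
MTBF = 214.2826

214.2826


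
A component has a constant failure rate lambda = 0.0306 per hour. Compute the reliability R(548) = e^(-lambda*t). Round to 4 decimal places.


lambda = 0.0306
t = 548
lambda * t = 16.7688
R(t) = e^(-16.7688)
R(t) = 0.0

0.0


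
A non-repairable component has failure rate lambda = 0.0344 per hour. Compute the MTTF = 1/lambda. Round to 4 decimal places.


lambda = 0.0344
MTTF = 1 / 0.0344
MTTF = 29.0698

29.0698


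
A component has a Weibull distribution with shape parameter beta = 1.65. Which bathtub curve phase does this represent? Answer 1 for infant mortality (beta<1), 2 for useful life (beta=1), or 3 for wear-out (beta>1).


beta = 1.65
Compare beta to 1:
beta < 1 => infant mortality (phase 1)
beta = 1 => useful life (phase 2)
beta > 1 => wear-out (phase 3)
Since beta = 1.65, this is wear-out (increasing failure rate)
Phase = 3

3


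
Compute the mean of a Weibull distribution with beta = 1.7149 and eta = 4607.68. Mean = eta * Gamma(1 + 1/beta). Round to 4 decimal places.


beta = 1.7149, eta = 4607.68
1/beta = 0.5831
1 + 1/beta = 1.5831
Gamma(1.5831) = 0.8917
Mean = 4607.68 * 0.8917
Mean = 4108.7892

4108.7892


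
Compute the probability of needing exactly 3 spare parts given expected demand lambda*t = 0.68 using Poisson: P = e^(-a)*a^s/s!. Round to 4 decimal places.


a = 0.68, s = 3
e^(-a) = e^(-0.68) = 0.5066
a^s = 0.68^3 = 0.3144
s! = 6
P = 0.5066 * 0.3144 / 6
P = 0.0265

0.0265


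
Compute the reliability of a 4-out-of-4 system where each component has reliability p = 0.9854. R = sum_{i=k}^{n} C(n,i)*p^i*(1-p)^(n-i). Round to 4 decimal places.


k = 4, n = 4, p = 0.9854
i=4: C(4,4)=1 * 0.9854^4 * 0.0146^0 = 0.9429
R = sum of terms = 0.9429

0.9429


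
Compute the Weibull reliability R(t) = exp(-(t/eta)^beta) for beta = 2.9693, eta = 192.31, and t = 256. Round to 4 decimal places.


beta = 2.9693, eta = 192.31, t = 256
t/eta = 256 / 192.31 = 1.3312
(t/eta)^beta = 1.3312^2.9693 = 2.3383
R(t) = exp(-2.3383)
R(t) = 0.0965

0.0965


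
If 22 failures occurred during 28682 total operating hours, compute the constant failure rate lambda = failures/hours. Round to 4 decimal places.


failures = 22
total_hours = 28682
lambda = 22 / 28682
lambda = 0.0008

0.0008


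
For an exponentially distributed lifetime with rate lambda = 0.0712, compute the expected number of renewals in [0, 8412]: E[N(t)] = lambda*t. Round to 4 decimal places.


lambda = 0.0712
t = 8412
E[N(t)] = lambda * t
E[N(t)] = 0.0712 * 8412
E[N(t)] = 598.9344

598.9344


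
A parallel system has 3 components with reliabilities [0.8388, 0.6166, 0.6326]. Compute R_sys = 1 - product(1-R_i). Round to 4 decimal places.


Components: [0.8388, 0.6166, 0.6326]
(1 - 0.8388) = 0.1612, running product = 0.1612
(1 - 0.6166) = 0.3834, running product = 0.0618
(1 - 0.6326) = 0.3674, running product = 0.0227
Product of (1-R_i) = 0.0227
R_sys = 1 - 0.0227 = 0.9773

0.9773


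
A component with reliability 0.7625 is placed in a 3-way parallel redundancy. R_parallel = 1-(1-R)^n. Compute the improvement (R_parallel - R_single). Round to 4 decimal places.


R_single = 0.7625, n = 3
1 - R_single = 0.2375
(1 - R_single)^n = 0.2375^3 = 0.0134
R_parallel = 1 - 0.0134 = 0.9866
Improvement = 0.9866 - 0.7625
Improvement = 0.2241

0.2241


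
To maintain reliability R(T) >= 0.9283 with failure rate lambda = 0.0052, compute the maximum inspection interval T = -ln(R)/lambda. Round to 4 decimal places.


R_target = 0.9283
lambda = 0.0052
-ln(0.9283) = 0.0744
T = 0.0744 / 0.0052
T = 14.3078

14.3078


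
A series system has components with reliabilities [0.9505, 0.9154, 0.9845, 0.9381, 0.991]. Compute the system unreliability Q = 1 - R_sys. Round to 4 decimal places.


Components: [0.9505, 0.9154, 0.9845, 0.9381, 0.991]
After component 1: product = 0.9505
After component 2: product = 0.8701
After component 3: product = 0.8566
After component 4: product = 0.8036
After component 5: product = 0.7963
R_sys = 0.7963
Q = 1 - 0.7963 = 0.2037

0.2037


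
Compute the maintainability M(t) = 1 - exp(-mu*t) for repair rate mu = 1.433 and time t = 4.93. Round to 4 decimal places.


mu = 1.433, t = 4.93
mu * t = 1.433 * 4.93 = 7.0647
exp(-7.0647) = 0.0009
M(t) = 1 - 0.0009
M(t) = 0.9991

0.9991


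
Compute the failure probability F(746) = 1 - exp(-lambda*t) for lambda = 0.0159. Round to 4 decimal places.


lambda = 0.0159, t = 746
lambda * t = 11.8614
exp(-11.8614) = 0.0
F(t) = 1 - 0.0
F(t) = 1.0

1.0


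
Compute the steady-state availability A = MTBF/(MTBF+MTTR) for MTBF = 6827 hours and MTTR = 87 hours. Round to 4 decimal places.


MTBF = 6827
MTTR = 87
MTBF + MTTR = 6914
A = 6827 / 6914
A = 0.9874

0.9874


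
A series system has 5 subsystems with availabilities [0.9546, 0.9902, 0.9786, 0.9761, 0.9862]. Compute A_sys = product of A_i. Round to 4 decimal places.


Subsystems: [0.9546, 0.9902, 0.9786, 0.9761, 0.9862]
After subsystem 1 (A=0.9546): product = 0.9546
After subsystem 2 (A=0.9902): product = 0.9452
After subsystem 3 (A=0.9786): product = 0.925
After subsystem 4 (A=0.9761): product = 0.9029
After subsystem 5 (A=0.9862): product = 0.8904
A_sys = 0.8904

0.8904


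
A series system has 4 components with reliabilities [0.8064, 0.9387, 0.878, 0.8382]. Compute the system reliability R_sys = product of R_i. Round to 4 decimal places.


Components: [0.8064, 0.9387, 0.878, 0.8382]
After component 1 (R=0.8064): product = 0.8064
After component 2 (R=0.9387): product = 0.757
After component 3 (R=0.878): product = 0.6646
After component 4 (R=0.8382): product = 0.5571
R_sys = 0.5571

0.5571


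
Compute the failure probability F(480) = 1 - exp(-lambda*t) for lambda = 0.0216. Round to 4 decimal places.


lambda = 0.0216, t = 480
lambda * t = 10.368
exp(-10.368) = 0.0
F(t) = 1 - 0.0
F(t) = 1.0

1.0


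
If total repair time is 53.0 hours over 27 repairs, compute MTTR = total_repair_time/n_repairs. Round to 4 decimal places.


total_repair_time = 53.0
n_repairs = 27
MTTR = 53.0 / 27
MTTR = 1.963

1.963


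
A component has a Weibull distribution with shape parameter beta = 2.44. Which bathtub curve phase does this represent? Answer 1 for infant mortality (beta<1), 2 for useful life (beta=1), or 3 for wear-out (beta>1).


beta = 2.44
Compare beta to 1:
beta < 1 => infant mortality (phase 1)
beta = 1 => useful life (phase 2)
beta > 1 => wear-out (phase 3)
Since beta = 2.44, this is wear-out (increasing failure rate)
Phase = 3

3


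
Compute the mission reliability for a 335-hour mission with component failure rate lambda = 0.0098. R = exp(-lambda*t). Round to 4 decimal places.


lambda = 0.0098
mission_time = 335
lambda * t = 0.0098 * 335 = 3.283
R = exp(-3.283)
R = 0.0375

0.0375


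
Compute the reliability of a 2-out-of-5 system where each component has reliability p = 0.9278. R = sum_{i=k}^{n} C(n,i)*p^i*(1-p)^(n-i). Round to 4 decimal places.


k = 2, n = 5, p = 0.9278
i=2: C(5,2)=10 * 0.9278^2 * 0.0722^3 = 0.0032
i=3: C(5,3)=10 * 0.9278^3 * 0.0722^2 = 0.0416
i=4: C(5,4)=5 * 0.9278^4 * 0.0722^1 = 0.2675
i=5: C(5,5)=1 * 0.9278^5 * 0.0722^0 = 0.6875
R = sum of terms = 0.9999

0.9999


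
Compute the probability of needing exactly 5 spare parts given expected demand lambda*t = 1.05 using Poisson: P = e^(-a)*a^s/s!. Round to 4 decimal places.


a = 1.05, s = 5
e^(-a) = e^(-1.05) = 0.3499
a^s = 1.05^5 = 1.2763
s! = 120
P = 0.3499 * 1.2763 / 120
P = 0.0037

0.0037


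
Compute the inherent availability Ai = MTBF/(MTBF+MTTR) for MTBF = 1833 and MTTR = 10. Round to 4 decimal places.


MTBF = 1833
MTTR = 10
MTBF + MTTR = 1843
Ai = 1833 / 1843
Ai = 0.9946

0.9946


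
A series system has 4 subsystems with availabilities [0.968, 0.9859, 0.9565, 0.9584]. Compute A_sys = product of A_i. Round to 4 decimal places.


Subsystems: [0.968, 0.9859, 0.9565, 0.9584]
After subsystem 1 (A=0.968): product = 0.968
After subsystem 2 (A=0.9859): product = 0.9544
After subsystem 3 (A=0.9565): product = 0.9128
After subsystem 4 (A=0.9584): product = 0.8749
A_sys = 0.8749

0.8749


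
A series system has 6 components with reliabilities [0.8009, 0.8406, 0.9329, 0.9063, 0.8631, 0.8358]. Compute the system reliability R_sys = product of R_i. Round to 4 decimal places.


Components: [0.8009, 0.8406, 0.9329, 0.9063, 0.8631, 0.8358]
After component 1 (R=0.8009): product = 0.8009
After component 2 (R=0.8406): product = 0.6732
After component 3 (R=0.9329): product = 0.6281
After component 4 (R=0.9063): product = 0.5692
After component 5 (R=0.8631): product = 0.4913
After component 6 (R=0.8358): product = 0.4106
R_sys = 0.4106

0.4106


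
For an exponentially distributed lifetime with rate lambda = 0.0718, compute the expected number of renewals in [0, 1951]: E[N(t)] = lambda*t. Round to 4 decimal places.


lambda = 0.0718
t = 1951
E[N(t)] = lambda * t
E[N(t)] = 0.0718 * 1951
E[N(t)] = 140.0818

140.0818


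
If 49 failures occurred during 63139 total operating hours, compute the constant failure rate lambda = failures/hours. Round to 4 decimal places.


failures = 49
total_hours = 63139
lambda = 49 / 63139
lambda = 0.0008

0.0008


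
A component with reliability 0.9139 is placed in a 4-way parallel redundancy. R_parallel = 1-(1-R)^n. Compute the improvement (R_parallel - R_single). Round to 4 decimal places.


R_single = 0.9139, n = 4
1 - R_single = 0.0861
(1 - R_single)^n = 0.0861^4 = 0.0001
R_parallel = 1 - 0.0001 = 0.9999
Improvement = 0.9999 - 0.9139
Improvement = 0.086

0.086


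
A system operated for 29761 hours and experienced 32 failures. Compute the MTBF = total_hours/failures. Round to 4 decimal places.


total_hours = 29761
failures = 32
MTBF = 29761 / 32
MTBF = 930.0312

930.0312


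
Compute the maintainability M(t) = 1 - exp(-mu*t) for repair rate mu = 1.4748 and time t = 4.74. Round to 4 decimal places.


mu = 1.4748, t = 4.74
mu * t = 1.4748 * 4.74 = 6.9906
exp(-6.9906) = 0.0009
M(t) = 1 - 0.0009
M(t) = 0.9991

0.9991


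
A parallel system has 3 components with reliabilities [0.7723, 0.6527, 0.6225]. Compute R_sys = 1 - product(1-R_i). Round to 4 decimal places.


Components: [0.7723, 0.6527, 0.6225]
(1 - 0.7723) = 0.2277, running product = 0.2277
(1 - 0.6527) = 0.3473, running product = 0.0791
(1 - 0.6225) = 0.3775, running product = 0.0299
Product of (1-R_i) = 0.0299
R_sys = 1 - 0.0299 = 0.9701

0.9701


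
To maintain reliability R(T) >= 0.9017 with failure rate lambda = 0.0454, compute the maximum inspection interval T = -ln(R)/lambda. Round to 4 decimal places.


R_target = 0.9017
lambda = 0.0454
-ln(0.9017) = 0.1035
T = 0.1035 / 0.0454
T = 2.2791

2.2791


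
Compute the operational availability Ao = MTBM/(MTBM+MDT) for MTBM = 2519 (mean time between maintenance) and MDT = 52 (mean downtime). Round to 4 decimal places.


MTBM = 2519
MDT = 52
MTBM + MDT = 2571
Ao = 2519 / 2571
Ao = 0.9798

0.9798


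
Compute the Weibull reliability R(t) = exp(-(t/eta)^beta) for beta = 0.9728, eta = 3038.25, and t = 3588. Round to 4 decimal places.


beta = 0.9728, eta = 3038.25, t = 3588
t/eta = 3588 / 3038.25 = 1.1809
(t/eta)^beta = 1.1809^0.9728 = 1.1756
R(t) = exp(-1.1756)
R(t) = 0.3086

0.3086


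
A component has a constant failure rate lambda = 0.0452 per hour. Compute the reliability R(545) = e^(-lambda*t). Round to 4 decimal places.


lambda = 0.0452
t = 545
lambda * t = 24.634
R(t) = e^(-24.634)
R(t) = 0.0

0.0


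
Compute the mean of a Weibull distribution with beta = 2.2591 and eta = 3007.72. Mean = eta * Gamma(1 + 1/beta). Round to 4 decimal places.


beta = 2.2591, eta = 3007.72
1/beta = 0.4427
1 + 1/beta = 1.4427
Gamma(1.4427) = 0.8858
Mean = 3007.72 * 0.8858
Mean = 2664.1134

2664.1134


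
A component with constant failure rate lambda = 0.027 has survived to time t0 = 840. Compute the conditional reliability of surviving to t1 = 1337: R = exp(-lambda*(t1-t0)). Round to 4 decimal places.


lambda = 0.027
t0 = 840, t1 = 1337
t1 - t0 = 497
lambda * (t1-t0) = 0.027 * 497 = 13.419
R = exp(-13.419)
R = 0.0

0.0


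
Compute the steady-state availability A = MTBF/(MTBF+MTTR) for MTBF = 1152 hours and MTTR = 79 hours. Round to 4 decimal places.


MTBF = 1152
MTTR = 79
MTBF + MTTR = 1231
A = 1152 / 1231
A = 0.9358

0.9358


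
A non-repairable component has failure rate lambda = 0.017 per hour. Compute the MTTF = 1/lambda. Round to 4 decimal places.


lambda = 0.017
MTTF = 1 / 0.017
MTTF = 58.8235

58.8235


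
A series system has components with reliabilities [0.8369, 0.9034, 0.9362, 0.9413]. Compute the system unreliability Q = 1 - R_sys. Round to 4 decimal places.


Components: [0.8369, 0.9034, 0.9362, 0.9413]
After component 1: product = 0.8369
After component 2: product = 0.7561
After component 3: product = 0.7078
After component 4: product = 0.6663
R_sys = 0.6663
Q = 1 - 0.6663 = 0.3337

0.3337


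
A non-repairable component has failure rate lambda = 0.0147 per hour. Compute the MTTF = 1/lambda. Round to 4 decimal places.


lambda = 0.0147
MTTF = 1 / 0.0147
MTTF = 68.0272

68.0272


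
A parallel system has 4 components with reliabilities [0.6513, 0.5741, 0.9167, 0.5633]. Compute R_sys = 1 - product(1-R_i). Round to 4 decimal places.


Components: [0.6513, 0.5741, 0.9167, 0.5633]
(1 - 0.6513) = 0.3487, running product = 0.3487
(1 - 0.5741) = 0.4259, running product = 0.1485
(1 - 0.9167) = 0.0833, running product = 0.0124
(1 - 0.5633) = 0.4367, running product = 0.0054
Product of (1-R_i) = 0.0054
R_sys = 1 - 0.0054 = 0.9946

0.9946
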